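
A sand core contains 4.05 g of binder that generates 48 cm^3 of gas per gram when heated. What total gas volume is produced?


Formula: V_gas = W_binder * gas_evolution_rate
V = 4.05 g * 48 cm^3/g = 194.4000 cm^3

Answer: 194.4000 cm^3


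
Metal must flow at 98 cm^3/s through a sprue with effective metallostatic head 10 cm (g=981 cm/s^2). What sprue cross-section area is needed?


Formula: v = sqrt(2*g*h), A = Q/v
Velocity: v = sqrt(2 * 981 * 10) = sqrt(19620) = 140.0714 cm/s
Sprue area: A = Q / v = 98 / 140.0714 = 0.6996 cm^2

Final answer: 0.6996 cm^2


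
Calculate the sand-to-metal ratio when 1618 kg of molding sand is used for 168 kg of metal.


Formula: Sand-to-Metal Ratio = W_sand / W_metal
Ratio = 1618 kg / 168 kg = 9.6310

9.6310


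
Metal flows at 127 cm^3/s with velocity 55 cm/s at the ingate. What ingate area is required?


Formula: A_ingate = Q / v  (continuity equation)
A = 127 cm^3/s / 55 cm/s = 2.3091 cm^2

2.3091 cm^2


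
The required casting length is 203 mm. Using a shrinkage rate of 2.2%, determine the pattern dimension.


Formula: L_pattern = L_casting * (1 + shrinkage_rate/100)
Shrinkage factor = 1 + 2.2/100 = 1.022
L_pattern = 203 mm * 1.022 = 207.4660 mm

Answer: 207.4660 mm


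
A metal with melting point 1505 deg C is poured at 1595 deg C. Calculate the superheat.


Formula: Superheat = T_pour - T_melt
Superheat = 1595 - 1505 = 90 deg C

Final answer: 90 deg C


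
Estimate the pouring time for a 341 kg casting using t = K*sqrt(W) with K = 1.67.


Formula: t = K * sqrt(W)
sqrt(W) = sqrt(341) = 18.46619
t = 1.67 * 18.46619 = 30.8385 s

Final answer: 30.8385 s


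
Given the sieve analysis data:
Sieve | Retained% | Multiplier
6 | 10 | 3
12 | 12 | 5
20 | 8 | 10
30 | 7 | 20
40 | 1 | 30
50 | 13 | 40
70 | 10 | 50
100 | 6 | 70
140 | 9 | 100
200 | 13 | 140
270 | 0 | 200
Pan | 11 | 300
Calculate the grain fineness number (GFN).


Formula: GFN = sum(pct * multiplier) / sum(pct)
sum(pct * multiplier) = 7800
sum(pct) = 100
GFN = 7800 / 100 = 78.00

78.00


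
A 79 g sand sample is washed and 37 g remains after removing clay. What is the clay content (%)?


Formula: Clay% = (W_total - W_washed) / W_total * 100
Clay mass = 79 - 37 = 42 g
Clay% = 42 / 79 * 100 = 53.1646%

Final answer: 53.1646%


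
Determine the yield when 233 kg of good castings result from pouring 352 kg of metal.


Formula: Casting Yield = (W_good / W_total) * 100
Yield = (233 kg / 352 kg) * 100 = 66.1932%

66.1932%


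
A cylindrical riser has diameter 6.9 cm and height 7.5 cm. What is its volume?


Formula: V = pi * (D/2)^2 * H  (cylinder volume)
Radius = D/2 = 6.9/2 = 3.45 cm
V = pi * 3.45^2 * 7.5 = 280.4460 cm^3


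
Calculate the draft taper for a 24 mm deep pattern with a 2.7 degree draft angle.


Formula: taper = depth * tan(draft_angle)
tan(2.7 deg) = 0.0471588
taper = 24 mm * 0.0471588 = 1.1318 mm


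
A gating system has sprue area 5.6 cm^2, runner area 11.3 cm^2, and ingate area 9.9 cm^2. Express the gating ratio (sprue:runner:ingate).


Sprue:Runner:Ingate = 1 : 11.3/5.6 : 9.9/5.6 = 1:2.02:1.77

1:2.02:1.77


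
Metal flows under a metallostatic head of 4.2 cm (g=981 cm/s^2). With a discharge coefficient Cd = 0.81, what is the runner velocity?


Formula: v = Cd * sqrt(2 * g * h)  (Torricelli with discharge coefficient)
2*g*h = 2 * 981 * 4.2 = 8240.4 cm^2/s^2
sqrt(8240.4) = 90.77665 cm/s
v = 0.81 * 90.77665 = 73.5291 cm/s

Answer: 73.5291 cm/s


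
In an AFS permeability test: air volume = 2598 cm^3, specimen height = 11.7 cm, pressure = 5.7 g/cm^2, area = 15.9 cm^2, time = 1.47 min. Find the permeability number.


Formula: Permeability Number P = (V * H) / (p * A * t)
Numerator: V * H = 2598 * 11.7 = 30396.6
Denominator: p * A * t = 5.7 * 15.9 * 1.47 = 133.2261
P = 30396.6 / 133.2261 = 228.1580

228.1580


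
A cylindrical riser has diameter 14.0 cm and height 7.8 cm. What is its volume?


Formula: V = pi * (D/2)^2 * H  (cylinder volume)
Radius = D/2 = 14.0/2 = 7.0 cm
V = pi * 7.0^2 * 7.8 = 1200.7167 cm^3


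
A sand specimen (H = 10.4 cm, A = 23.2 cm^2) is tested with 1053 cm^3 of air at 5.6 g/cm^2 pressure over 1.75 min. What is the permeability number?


Formula: Permeability Number P = (V * H) / (p * A * t)
Numerator: V * H = 1053 * 10.4 = 10951.2
Denominator: p * A * t = 5.6 * 23.2 * 1.75 = 227.36
P = 10951.2 / 227.36 = 48.1668

Final answer: 48.1668


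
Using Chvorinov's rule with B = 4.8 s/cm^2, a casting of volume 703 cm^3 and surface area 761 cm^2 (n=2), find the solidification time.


Formula: t_s = B * (V/A)^n  (Chvorinov's rule, n=2)
Modulus M = V/A = 703/761 = 0.923784 cm
M^2 = 0.923784^2 = 0.853377 cm^2
t_s = 4.8 * 0.853377 = 4.0962 s


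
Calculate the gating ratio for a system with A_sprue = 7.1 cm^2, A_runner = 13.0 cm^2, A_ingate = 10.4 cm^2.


Sprue:Runner:Ingate = 1 : 13.0/7.1 : 10.4/7.1 = 1:1.83:1.46

1:1.83:1.46


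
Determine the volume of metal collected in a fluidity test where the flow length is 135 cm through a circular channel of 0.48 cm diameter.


Formula: V = pi * (d/2)^2 * L  (cylinder volume)
Radius = 0.48/2 = 0.24 cm
V = pi * 0.24^2 * 135 = 24.4290 cm^3


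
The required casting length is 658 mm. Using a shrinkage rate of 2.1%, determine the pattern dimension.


Formula: L_pattern = L_casting * (1 + shrinkage_rate/100)
Shrinkage factor = 1 + 2.1/100 = 1.021
L_pattern = 658 mm * 1.021 = 671.8180 mm

Answer: 671.8180 mm


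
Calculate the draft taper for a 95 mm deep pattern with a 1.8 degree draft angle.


Formula: taper = depth * tan(draft_angle)
tan(1.8 deg) = 0.0314263
taper = 95 mm * 0.0314263 = 2.9855 mm

2.9855 mm


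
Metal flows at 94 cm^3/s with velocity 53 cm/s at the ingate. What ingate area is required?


Formula: A_ingate = Q / v  (continuity equation)
A = 94 cm^3/s / 53 cm/s = 1.7736 cm^2


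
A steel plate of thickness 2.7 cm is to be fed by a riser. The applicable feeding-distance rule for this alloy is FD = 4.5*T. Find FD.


Formula: FD = 4.5 * T  (riser feeding-distance rule)
FD = 4.5 * 2.7 cm = 12.1500 cm

12.1500 cm


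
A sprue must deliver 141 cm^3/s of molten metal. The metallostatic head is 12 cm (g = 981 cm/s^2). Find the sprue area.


Formula: v = sqrt(2*g*h), A = Q/v
Velocity: v = sqrt(2 * 981 * 12) = sqrt(23544) = 153.4405 cm/s
Sprue area: A = Q / v = 141 / 153.4405 = 0.9189 cm^2

0.9189 cm^2


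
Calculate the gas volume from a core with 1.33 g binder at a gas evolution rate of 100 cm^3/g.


Formula: V_gas = W_binder * gas_evolution_rate
V = 1.33 g * 100 cm^3/g = 133.0000 cm^3

Answer: 133.0000 cm^3


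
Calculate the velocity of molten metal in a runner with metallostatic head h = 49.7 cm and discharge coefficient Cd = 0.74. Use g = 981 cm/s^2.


Formula: v = Cd * sqrt(2 * g * h)  (Torricelli with discharge coefficient)
2*g*h = 2 * 981 * 49.7 = 97511.4 cm^2/s^2
sqrt(97511.4) = 312.26815 cm/s
v = 0.74 * 312.26815 = 231.0784 cm/s

Final answer: 231.0784 cm/s


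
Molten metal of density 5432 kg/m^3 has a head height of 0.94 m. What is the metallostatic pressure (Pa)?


Formula: P = rho * g * h
rho * g = 5432 * 9.81 = 53287.92 N/m^3
P = 53287.92 * 0.94 = 50090.6448 Pa

50090.6448 Pa


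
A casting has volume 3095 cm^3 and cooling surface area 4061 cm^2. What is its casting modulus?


Formula: Casting Modulus M = V / A
M = 3095 cm^3 / 4061 cm^2 = 0.7621 cm


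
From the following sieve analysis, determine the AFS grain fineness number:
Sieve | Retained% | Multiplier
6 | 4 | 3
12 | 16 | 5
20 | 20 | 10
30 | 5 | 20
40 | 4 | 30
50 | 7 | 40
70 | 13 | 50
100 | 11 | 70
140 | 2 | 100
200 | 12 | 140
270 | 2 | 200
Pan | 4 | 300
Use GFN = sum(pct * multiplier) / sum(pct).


Formula: GFN = sum(pct * multiplier) / sum(pct)
sum(pct * multiplier) = 5692
sum(pct) = 100
GFN = 5692 / 100 = 56.92

Answer: 56.92


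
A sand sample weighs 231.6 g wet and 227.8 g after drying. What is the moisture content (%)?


Formula: MC = (W_wet - W_dry) / W_wet * 100
Water mass = 231.6 - 227.8 = 3.8 g
MC = 3.8 / 231.6 * 100 = 1.6408%

1.6408%


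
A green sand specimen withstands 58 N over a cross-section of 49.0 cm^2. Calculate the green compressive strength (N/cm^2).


Formula: Compressive Strength = Force / Area
Strength = 58 N / 49.0 cm^2 = 1.1837 N/cm^2

Answer: 1.1837 N/cm^2


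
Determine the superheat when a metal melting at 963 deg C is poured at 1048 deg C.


Formula: Superheat = T_pour - T_melt
Superheat = 1048 - 963 = 85 deg C


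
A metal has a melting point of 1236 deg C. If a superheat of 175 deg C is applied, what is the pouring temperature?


Formula: T_pour = T_melt + Superheat
T_pour = 1236 + 175 = 1411 deg C

Answer: 1411 deg C


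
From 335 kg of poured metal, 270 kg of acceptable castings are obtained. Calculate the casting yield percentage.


Formula: Casting Yield = (W_good / W_total) * 100
Yield = (270 kg / 335 kg) * 100 = 80.5970%

Final answer: 80.5970%


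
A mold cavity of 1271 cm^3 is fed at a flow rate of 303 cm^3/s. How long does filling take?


Formula: t_fill = V_mold / Q_flow
t = 1271 cm^3 / 303 cm^3/s = 4.1947 s

Final answer: 4.1947 s


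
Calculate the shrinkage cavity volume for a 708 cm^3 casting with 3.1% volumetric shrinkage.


Formula: V_shrink = V_casting * shrinkage_pct / 100
V_shrink = 708 cm^3 * 3.1 / 100 = 21.9480 cm^3

21.9480 cm^3


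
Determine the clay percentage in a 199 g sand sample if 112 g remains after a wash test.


Formula: Clay% = (W_total - W_washed) / W_total * 100
Clay mass = 199 - 112 = 87 g
Clay% = 87 / 199 * 100 = 43.7186%

Final answer: 43.7186%


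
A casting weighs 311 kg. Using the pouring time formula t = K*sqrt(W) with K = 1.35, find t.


Formula: t = K * sqrt(W)
sqrt(W) = sqrt(311) = 17.63519
t = 1.35 * 17.63519 = 23.8075 s

Final answer: 23.8075 s


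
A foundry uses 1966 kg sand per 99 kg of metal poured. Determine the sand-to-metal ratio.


Formula: Sand-to-Metal Ratio = W_sand / W_metal
Ratio = 1966 kg / 99 kg = 19.8586

Answer: 19.8586


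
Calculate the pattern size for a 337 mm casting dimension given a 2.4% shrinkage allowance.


Formula: L_pattern = L_casting * (1 + shrinkage_rate/100)
Shrinkage factor = 1 + 2.4/100 = 1.024
L_pattern = 337 mm * 1.024 = 345.0880 mm

Answer: 345.0880 mm


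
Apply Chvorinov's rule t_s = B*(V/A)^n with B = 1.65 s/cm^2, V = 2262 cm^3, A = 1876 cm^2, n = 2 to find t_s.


Formula: t_s = B * (V/A)^n  (Chvorinov's rule, n=2)
Modulus M = V/A = 2262/1876 = 1.205757 cm
M^2 = 1.205757^2 = 1.453850 cm^2
t_s = 1.65 * 1.453850 = 2.3989 s


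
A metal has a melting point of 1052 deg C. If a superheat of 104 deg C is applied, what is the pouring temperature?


Formula: T_pour = T_melt + Superheat
T_pour = 1052 + 104 = 1156 deg C


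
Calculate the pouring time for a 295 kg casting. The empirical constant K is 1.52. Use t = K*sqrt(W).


Formula: t = K * sqrt(W)
sqrt(W) = sqrt(295) = 17.17556
t = 1.52 * 17.17556 = 26.1069 s

Answer: 26.1069 s


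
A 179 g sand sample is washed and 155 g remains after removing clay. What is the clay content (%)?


Formula: Clay% = (W_total - W_washed) / W_total * 100
Clay mass = 179 - 155 = 24 g
Clay% = 24 / 179 * 100 = 13.4078%

13.4078%


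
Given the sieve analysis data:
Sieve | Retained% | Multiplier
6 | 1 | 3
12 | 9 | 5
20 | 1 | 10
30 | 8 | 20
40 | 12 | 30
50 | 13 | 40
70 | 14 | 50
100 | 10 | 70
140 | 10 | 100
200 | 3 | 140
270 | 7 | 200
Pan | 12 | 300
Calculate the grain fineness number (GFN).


Formula: GFN = sum(pct * multiplier) / sum(pct)
sum(pct * multiplier) = 8918
sum(pct) = 100
GFN = 8918 / 100 = 89.18

Final answer: 89.18


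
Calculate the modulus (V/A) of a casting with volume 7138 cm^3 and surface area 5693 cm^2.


Formula: Casting Modulus M = V / A
M = 7138 cm^3 / 5693 cm^2 = 1.2538 cm


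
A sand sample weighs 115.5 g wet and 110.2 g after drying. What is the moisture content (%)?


Formula: MC = (W_wet - W_dry) / W_wet * 100
Water mass = 115.5 - 110.2 = 5.3 g
MC = 5.3 / 115.5 * 100 = 4.5887%

Final answer: 4.5887%


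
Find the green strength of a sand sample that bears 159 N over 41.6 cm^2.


Formula: Compressive Strength = Force / Area
Strength = 159 N / 41.6 cm^2 = 3.8221 N/cm^2

Answer: 3.8221 N/cm^2


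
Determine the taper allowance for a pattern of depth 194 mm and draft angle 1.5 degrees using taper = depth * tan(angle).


Formula: taper = depth * tan(draft_angle)
tan(1.5 deg) = 0.0261859
taper = 194 mm * 0.0261859 = 5.0801 mm

Final answer: 5.0801 mm


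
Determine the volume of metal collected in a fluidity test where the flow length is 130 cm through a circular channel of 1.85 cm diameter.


Formula: V = pi * (d/2)^2 * L  (cylinder volume)
Radius = 1.85/2 = 0.925 cm
V = pi * 0.925^2 * 130 = 349.4433 cm^3


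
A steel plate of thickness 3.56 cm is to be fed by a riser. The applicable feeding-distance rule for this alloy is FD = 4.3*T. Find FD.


Formula: FD = 4.3 * T  (riser feeding-distance rule)
FD = 4.3 * 3.56 cm = 15.3080 cm

Answer: 15.3080 cm


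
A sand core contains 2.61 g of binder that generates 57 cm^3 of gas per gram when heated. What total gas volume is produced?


Formula: V_gas = W_binder * gas_evolution_rate
V = 2.61 g * 57 cm^3/g = 148.7700 cm^3


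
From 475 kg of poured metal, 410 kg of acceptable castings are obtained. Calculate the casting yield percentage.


Formula: Casting Yield = (W_good / W_total) * 100
Yield = (410 kg / 475 kg) * 100 = 86.3158%


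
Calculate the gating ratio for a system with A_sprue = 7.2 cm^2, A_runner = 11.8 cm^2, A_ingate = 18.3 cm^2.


Sprue:Runner:Ingate = 1 : 11.8/7.2 : 18.3/7.2 = 1:1.64:2.54

Final answer: 1:1.64:2.54


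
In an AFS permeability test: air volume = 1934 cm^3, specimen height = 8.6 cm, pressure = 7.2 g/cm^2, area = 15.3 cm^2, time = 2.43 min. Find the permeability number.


Formula: Permeability Number P = (V * H) / (p * A * t)
Numerator: V * H = 1934 * 8.6 = 16632.4
Denominator: p * A * t = 7.2 * 15.3 * 2.43 = 267.6888
P = 16632.4 / 267.6888 = 62.1333

Answer: 62.1333


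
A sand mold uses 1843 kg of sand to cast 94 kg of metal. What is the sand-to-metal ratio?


Formula: Sand-to-Metal Ratio = W_sand / W_metal
Ratio = 1843 kg / 94 kg = 19.6064

Final answer: 19.6064


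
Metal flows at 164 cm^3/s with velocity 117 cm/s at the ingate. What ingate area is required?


Formula: A_ingate = Q / v  (continuity equation)
A = 164 cm^3/s / 117 cm/s = 1.4017 cm^2

Final answer: 1.4017 cm^2


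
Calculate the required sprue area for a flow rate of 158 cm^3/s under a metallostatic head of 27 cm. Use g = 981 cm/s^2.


Formula: v = sqrt(2*g*h), A = Q/v
Velocity: v = sqrt(2 * 981 * 27) = sqrt(52974) = 230.1608 cm/s
Sprue area: A = Q / v = 158 / 230.1608 = 0.6865 cm^2

Final answer: 0.6865 cm^2


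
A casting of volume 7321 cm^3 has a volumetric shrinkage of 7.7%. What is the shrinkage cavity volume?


Formula: V_shrink = V_casting * shrinkage_pct / 100
V_shrink = 7321 cm^3 * 7.7 / 100 = 563.7170 cm^3

Final answer: 563.7170 cm^3


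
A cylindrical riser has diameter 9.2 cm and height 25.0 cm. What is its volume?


Formula: V = pi * (D/2)^2 * H  (cylinder volume)
Radius = D/2 = 9.2/2 = 4.6 cm
V = pi * 4.6^2 * 25.0 = 1661.9025 cm^3

1661.9025 cm^3


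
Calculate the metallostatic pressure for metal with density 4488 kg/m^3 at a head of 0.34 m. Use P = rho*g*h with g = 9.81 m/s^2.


Formula: P = rho * g * h
rho * g = 4488 * 9.81 = 44027.28 N/m^3
P = 44027.28 * 0.34 = 14969.2752 Pa

Final answer: 14969.2752 Pa


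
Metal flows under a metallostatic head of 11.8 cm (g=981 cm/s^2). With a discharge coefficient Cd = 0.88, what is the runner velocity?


Formula: v = Cd * sqrt(2 * g * h)  (Torricelli with discharge coefficient)
2*g*h = 2 * 981 * 11.8 = 23151.6 cm^2/s^2
sqrt(23151.6) = 152.15650 cm/s
v = 0.88 * 152.15650 = 133.8977 cm/s

133.8977 cm/s


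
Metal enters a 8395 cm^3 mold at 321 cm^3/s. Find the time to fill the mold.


Formula: t_fill = V_mold / Q_flow
t = 8395 cm^3 / 321 cm^3/s = 26.1526 s

Answer: 26.1526 s


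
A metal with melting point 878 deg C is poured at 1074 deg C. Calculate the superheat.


Formula: Superheat = T_pour - T_melt
Superheat = 1074 - 878 = 196 deg C


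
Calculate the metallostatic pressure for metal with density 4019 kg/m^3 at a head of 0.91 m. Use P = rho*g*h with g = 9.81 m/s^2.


Formula: P = rho * g * h
rho * g = 4019 * 9.81 = 39426.39 N/m^3
P = 39426.39 * 0.91 = 35878.0149 Pa


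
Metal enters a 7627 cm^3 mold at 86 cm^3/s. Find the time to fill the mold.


Formula: t_fill = V_mold / Q_flow
t = 7627 cm^3 / 86 cm^3/s = 88.6860 s

Final answer: 88.6860 s


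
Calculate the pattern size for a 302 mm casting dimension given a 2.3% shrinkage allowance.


Formula: L_pattern = L_casting * (1 + shrinkage_rate/100)
Shrinkage factor = 1 + 2.3/100 = 1.023
L_pattern = 302 mm * 1.023 = 308.9460 mm

Final answer: 308.9460 mm


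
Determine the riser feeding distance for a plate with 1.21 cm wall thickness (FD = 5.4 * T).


Formula: FD = 5.4 * T  (riser feeding-distance rule)
FD = 5.4 * 1.21 cm = 6.5340 cm

Final answer: 6.5340 cm


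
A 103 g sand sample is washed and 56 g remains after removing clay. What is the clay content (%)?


Formula: Clay% = (W_total - W_washed) / W_total * 100
Clay mass = 103 - 56 = 47 g
Clay% = 47 / 103 * 100 = 45.6311%


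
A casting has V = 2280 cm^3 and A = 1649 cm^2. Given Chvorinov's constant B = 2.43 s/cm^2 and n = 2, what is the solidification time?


Formula: t_s = B * (V/A)^n  (Chvorinov's rule, n=2)
Modulus M = V/A = 2280/1649 = 1.382656 cm
M^2 = 1.382656^2 = 1.911738 cm^2
t_s = 2.43 * 1.911738 = 4.6455 s

Final answer: 4.6455 s


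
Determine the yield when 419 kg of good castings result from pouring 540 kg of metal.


Formula: Casting Yield = (W_good / W_total) * 100
Yield = (419 kg / 540 kg) * 100 = 77.5926%

Final answer: 77.5926%


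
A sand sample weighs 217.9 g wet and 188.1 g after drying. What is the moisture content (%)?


Formula: MC = (W_wet - W_dry) / W_wet * 100
Water mass = 217.9 - 188.1 = 29.8 g
MC = 29.8 / 217.9 * 100 = 13.6760%

13.6760%


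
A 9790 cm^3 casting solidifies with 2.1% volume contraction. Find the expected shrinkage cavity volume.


Formula: V_shrink = V_casting * shrinkage_pct / 100
V_shrink = 9790 cm^3 * 2.1 / 100 = 205.5900 cm^3

Answer: 205.5900 cm^3


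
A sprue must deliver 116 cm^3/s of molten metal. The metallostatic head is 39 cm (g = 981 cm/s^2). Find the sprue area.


Formula: v = sqrt(2*g*h), A = Q/v
Velocity: v = sqrt(2 * 981 * 39) = sqrt(76518) = 276.6189 cm/s
Sprue area: A = Q / v = 116 / 276.6189 = 0.4193 cm^2


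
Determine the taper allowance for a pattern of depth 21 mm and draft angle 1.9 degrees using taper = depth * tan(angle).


Formula: taper = depth * tan(draft_angle)
tan(1.9 deg) = 0.0331734
taper = 21 mm * 0.0331734 = 0.6966 mm

Answer: 0.6966 mm


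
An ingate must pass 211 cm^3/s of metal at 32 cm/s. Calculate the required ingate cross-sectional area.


Formula: A_ingate = Q / v  (continuity equation)
A = 211 cm^3/s / 32 cm/s = 6.5938 cm^2


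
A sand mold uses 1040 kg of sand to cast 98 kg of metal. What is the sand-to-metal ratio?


Formula: Sand-to-Metal Ratio = W_sand / W_metal
Ratio = 1040 kg / 98 kg = 10.6122


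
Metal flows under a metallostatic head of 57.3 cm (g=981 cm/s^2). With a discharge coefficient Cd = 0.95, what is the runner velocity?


Formula: v = Cd * sqrt(2 * g * h)  (Torricelli with discharge coefficient)
2*g*h = 2 * 981 * 57.3 = 112422.6 cm^2/s^2
sqrt(112422.6) = 335.29480 cm/s
v = 0.95 * 335.29480 = 318.5301 cm/s

Final answer: 318.5301 cm/s


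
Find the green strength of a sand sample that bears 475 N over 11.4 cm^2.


Formula: Compressive Strength = Force / Area
Strength = 475 N / 11.4 cm^2 = 41.6667 N/cm^2

Final answer: 41.6667 N/cm^2


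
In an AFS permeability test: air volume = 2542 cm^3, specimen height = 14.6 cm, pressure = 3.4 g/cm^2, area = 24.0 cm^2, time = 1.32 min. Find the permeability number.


Formula: Permeability Number P = (V * H) / (p * A * t)
Numerator: V * H = 2542 * 14.6 = 37113.2
Denominator: p * A * t = 3.4 * 24.0 * 1.32 = 107.712
P = 37113.2 / 107.712 = 344.5596


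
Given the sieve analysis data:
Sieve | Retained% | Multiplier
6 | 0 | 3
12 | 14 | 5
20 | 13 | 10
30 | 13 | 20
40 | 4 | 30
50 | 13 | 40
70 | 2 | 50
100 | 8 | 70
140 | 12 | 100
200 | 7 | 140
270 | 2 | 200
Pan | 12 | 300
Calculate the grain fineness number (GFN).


Formula: GFN = sum(pct * multiplier) / sum(pct)
sum(pct * multiplier) = 7940
sum(pct) = 100
GFN = 7940 / 100 = 79.40

79.40


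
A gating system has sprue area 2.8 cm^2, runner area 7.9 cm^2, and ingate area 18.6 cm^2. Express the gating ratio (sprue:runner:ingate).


Sprue:Runner:Ingate = 1 : 7.9/2.8 : 18.6/2.8 = 1:2.82:6.64


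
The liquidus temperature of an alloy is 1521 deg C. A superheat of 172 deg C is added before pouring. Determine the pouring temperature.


Formula: T_pour = T_melt + Superheat
T_pour = 1521 + 172 = 1693 deg C

1693 deg C


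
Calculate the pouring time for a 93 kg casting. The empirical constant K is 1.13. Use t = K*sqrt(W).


Formula: t = K * sqrt(W)
sqrt(W) = sqrt(93) = 9.64365
t = 1.13 * 9.64365 = 10.8973 s


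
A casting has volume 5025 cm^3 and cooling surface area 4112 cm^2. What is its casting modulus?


Formula: Casting Modulus M = V / A
M = 5025 cm^3 / 4112 cm^2 = 1.2220 cm


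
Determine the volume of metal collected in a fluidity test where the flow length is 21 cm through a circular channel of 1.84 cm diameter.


Formula: V = pi * (d/2)^2 * L  (cylinder volume)
Radius = 1.84/2 = 0.92 cm
V = pi * 0.92^2 * 21 = 55.8399 cm^3

Answer: 55.8399 cm^3


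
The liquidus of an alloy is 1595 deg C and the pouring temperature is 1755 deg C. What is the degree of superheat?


Formula: Superheat = T_pour - T_melt
Superheat = 1755 - 1595 = 160 deg C


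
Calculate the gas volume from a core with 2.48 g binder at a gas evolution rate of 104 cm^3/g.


Formula: V_gas = W_binder * gas_evolution_rate
V = 2.48 g * 104 cm^3/g = 257.9200 cm^3


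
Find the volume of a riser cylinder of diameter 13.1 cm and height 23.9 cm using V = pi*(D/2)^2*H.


Formula: V = pi * (D/2)^2 * H  (cylinder volume)
Radius = D/2 = 13.1/2 = 6.55 cm
V = pi * 6.55^2 * 23.9 = 3221.2941 cm^3

Answer: 3221.2941 cm^3


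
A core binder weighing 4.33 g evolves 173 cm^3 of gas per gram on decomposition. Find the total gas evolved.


Formula: V_gas = W_binder * gas_evolution_rate
V = 4.33 g * 173 cm^3/g = 749.0900 cm^3

749.0900 cm^3


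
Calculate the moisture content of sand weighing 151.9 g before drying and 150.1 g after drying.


Formula: MC = (W_wet - W_dry) / W_wet * 100
Water mass = 151.9 - 150.1 = 1.8 g
MC = 1.8 / 151.9 * 100 = 1.1850%

1.1850%


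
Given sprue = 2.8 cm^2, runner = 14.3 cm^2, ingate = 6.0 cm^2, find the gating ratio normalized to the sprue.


Sprue:Runner:Ingate = 1 : 14.3/2.8 : 6.0/2.8 = 1:5.11:2.14

Final answer: 1:5.11:2.14


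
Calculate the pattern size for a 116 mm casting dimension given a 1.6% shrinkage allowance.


Formula: L_pattern = L_casting * (1 + shrinkage_rate/100)
Shrinkage factor = 1 + 1.6/100 = 1.016
L_pattern = 116 mm * 1.016 = 117.8560 mm

Answer: 117.8560 mm


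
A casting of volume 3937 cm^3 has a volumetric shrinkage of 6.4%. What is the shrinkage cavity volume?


Formula: V_shrink = V_casting * shrinkage_pct / 100
V_shrink = 3937 cm^3 * 6.4 / 100 = 251.9680 cm^3

Final answer: 251.9680 cm^3


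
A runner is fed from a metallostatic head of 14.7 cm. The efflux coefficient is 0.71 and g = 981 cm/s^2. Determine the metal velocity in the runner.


Formula: v = Cd * sqrt(2 * g * h)  (Torricelli with discharge coefficient)
2*g*h = 2 * 981 * 14.7 = 28841.4 cm^2/s^2
sqrt(28841.4) = 169.82756 cm/s
v = 0.71 * 169.82756 = 120.5776 cm/s

120.5776 cm/s


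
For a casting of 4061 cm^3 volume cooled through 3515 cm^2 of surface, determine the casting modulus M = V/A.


Formula: Casting Modulus M = V / A
M = 4061 cm^3 / 3515 cm^2 = 1.1553 cm


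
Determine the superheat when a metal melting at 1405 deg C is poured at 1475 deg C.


Formula: Superheat = T_pour - T_melt
Superheat = 1475 - 1405 = 70 deg C

70 deg C


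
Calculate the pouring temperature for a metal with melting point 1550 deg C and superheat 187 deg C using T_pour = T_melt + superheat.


Formula: T_pour = T_melt + Superheat
T_pour = 1550 + 187 = 1737 deg C

Answer: 1737 deg C


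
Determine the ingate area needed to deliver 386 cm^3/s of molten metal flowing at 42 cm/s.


Formula: A_ingate = Q / v  (continuity equation)
A = 386 cm^3/s / 42 cm/s = 9.1905 cm^2

9.1905 cm^2


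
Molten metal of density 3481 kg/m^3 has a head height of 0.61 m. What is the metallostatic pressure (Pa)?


Formula: P = rho * g * h
rho * g = 3481 * 9.81 = 34148.61 N/m^3
P = 34148.61 * 0.61 = 20830.6521 Pa

20830.6521 Pa


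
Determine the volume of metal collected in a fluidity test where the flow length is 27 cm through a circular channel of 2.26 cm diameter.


Formula: V = pi * (d/2)^2 * L  (cylinder volume)
Radius = 2.26/2 = 1.13 cm
V = pi * 1.13^2 * 27 = 108.3105 cm^3

108.3105 cm^3


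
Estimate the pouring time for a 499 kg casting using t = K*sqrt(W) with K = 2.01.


Formula: t = K * sqrt(W)
sqrt(W) = sqrt(499) = 22.33831
t = 2.01 * 22.33831 = 44.9000 s


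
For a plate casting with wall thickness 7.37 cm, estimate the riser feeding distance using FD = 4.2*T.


Formula: FD = 4.2 * T  (riser feeding-distance rule)
FD = 4.2 * 7.37 cm = 30.9540 cm

Final answer: 30.9540 cm


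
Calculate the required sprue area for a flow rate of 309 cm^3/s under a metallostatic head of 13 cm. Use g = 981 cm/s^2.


Formula: v = sqrt(2*g*h), A = Q/v
Velocity: v = sqrt(2 * 981 * 13) = sqrt(25506) = 159.7060 cm/s
Sprue area: A = Q / v = 309 / 159.7060 = 1.9348 cm^2


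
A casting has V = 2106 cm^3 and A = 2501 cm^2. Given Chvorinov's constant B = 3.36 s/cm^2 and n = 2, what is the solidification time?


Formula: t_s = B * (V/A)^n  (Chvorinov's rule, n=2)
Modulus M = V/A = 2106/2501 = 0.842063 cm
M^2 = 0.842063^2 = 0.709070 cm^2
t_s = 3.36 * 0.709070 = 2.3825 s

2.3825 s


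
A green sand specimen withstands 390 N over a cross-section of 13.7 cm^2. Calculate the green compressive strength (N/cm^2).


Formula: Compressive Strength = Force / Area
Strength = 390 N / 13.7 cm^2 = 28.4672 N/cm^2

Final answer: 28.4672 N/cm^2


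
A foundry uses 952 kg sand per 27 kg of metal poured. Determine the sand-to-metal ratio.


Formula: Sand-to-Metal Ratio = W_sand / W_metal
Ratio = 952 kg / 27 kg = 35.2593

Final answer: 35.2593


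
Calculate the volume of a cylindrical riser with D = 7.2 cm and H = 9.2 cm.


Formula: V = pi * (D/2)^2 * H  (cylinder volume)
Radius = D/2 = 7.2/2 = 3.6 cm
V = pi * 3.6^2 * 9.2 = 374.5784 cm^3

Final answer: 374.5784 cm^3


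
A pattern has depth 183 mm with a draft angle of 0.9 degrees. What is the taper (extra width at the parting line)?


Formula: taper = depth * tan(draft_angle)
tan(0.9 deg) = 0.0157093
taper = 183 mm * 0.0157093 = 2.8748 mm

Answer: 2.8748 mm


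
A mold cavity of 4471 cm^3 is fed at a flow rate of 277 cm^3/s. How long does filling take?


Formula: t_fill = V_mold / Q_flow
t = 4471 cm^3 / 277 cm^3/s = 16.1408 s

16.1408 s


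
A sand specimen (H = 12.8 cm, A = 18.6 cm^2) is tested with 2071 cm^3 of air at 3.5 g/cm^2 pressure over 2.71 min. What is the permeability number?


Formula: Permeability Number P = (V * H) / (p * A * t)
Numerator: V * H = 2071 * 12.8 = 26508.8
Denominator: p * A * t = 3.5 * 18.6 * 2.71 = 176.421
P = 26508.8 / 176.421 = 150.2588

150.2588


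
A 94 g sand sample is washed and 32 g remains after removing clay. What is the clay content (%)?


Formula: Clay% = (W_total - W_washed) / W_total * 100
Clay mass = 94 - 32 = 62 g
Clay% = 62 / 94 * 100 = 65.9574%


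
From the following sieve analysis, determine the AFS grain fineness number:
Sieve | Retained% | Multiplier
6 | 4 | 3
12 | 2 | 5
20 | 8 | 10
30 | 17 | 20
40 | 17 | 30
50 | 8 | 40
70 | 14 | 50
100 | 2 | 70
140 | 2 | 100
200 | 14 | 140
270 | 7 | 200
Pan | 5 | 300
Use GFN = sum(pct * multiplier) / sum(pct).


Formula: GFN = sum(pct * multiplier) / sum(pct)
sum(pct * multiplier) = 7172
sum(pct) = 100
GFN = 7172 / 100 = 71.72


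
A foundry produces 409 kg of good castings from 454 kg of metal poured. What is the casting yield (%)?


Formula: Casting Yield = (W_good / W_total) * 100
Yield = (409 kg / 454 kg) * 100 = 90.0881%

Final answer: 90.0881%


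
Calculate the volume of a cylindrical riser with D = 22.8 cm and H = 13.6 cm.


Formula: V = pi * (D/2)^2 * H  (cylinder volume)
Radius = D/2 = 22.8/2 = 11.4 cm
V = pi * 11.4^2 * 13.6 = 5552.6268 cm^3


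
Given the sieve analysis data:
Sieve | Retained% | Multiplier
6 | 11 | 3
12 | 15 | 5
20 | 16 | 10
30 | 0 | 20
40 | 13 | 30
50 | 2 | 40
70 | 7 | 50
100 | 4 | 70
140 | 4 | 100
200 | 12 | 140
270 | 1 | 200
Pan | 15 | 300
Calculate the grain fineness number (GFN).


Formula: GFN = sum(pct * multiplier) / sum(pct)
sum(pct * multiplier) = 8148
sum(pct) = 100
GFN = 8148 / 100 = 81.48


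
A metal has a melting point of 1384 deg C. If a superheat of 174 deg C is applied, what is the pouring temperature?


Formula: T_pour = T_melt + Superheat
T_pour = 1384 + 174 = 1558 deg C

Answer: 1558 deg C


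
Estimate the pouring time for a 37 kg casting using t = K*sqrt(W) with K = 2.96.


Formula: t = K * sqrt(W)
sqrt(W) = sqrt(37) = 6.08276
t = 2.96 * 6.08276 = 18.0050 s

Answer: 18.0050 s


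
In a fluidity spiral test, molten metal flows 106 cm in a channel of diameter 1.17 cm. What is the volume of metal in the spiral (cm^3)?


Formula: V = pi * (d/2)^2 * L  (cylinder volume)
Radius = 1.17/2 = 0.585 cm
V = pi * 0.585^2 * 106 = 113.9639 cm^3

Answer: 113.9639 cm^3


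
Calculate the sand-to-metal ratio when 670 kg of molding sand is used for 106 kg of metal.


Formula: Sand-to-Metal Ratio = W_sand / W_metal
Ratio = 670 kg / 106 kg = 6.3208


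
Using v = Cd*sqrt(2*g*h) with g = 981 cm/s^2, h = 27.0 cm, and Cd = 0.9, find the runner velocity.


Formula: v = Cd * sqrt(2 * g * h)  (Torricelli with discharge coefficient)
2*g*h = 2 * 981 * 27.0 = 52974.0 cm^2/s^2
sqrt(52974.0) = 230.16081 cm/s
v = 0.9 * 230.16081 = 207.1447 cm/s

Answer: 207.1447 cm/s


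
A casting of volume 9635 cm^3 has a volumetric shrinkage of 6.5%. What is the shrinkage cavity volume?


Formula: V_shrink = V_casting * shrinkage_pct / 100
V_shrink = 9635 cm^3 * 6.5 / 100 = 626.2750 cm^3

Answer: 626.2750 cm^3


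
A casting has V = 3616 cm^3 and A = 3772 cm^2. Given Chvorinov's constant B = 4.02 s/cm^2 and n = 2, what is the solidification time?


Formula: t_s = B * (V/A)^n  (Chvorinov's rule, n=2)
Modulus M = V/A = 3616/3772 = 0.958643 cm
M^2 = 0.958643^2 = 0.918996 cm^2
t_s = 4.02 * 0.918996 = 3.6944 s

Final answer: 3.6944 s


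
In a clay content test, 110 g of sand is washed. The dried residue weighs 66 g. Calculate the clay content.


Formula: Clay% = (W_total - W_washed) / W_total * 100
Clay mass = 110 - 66 = 44 g
Clay% = 44 / 110 * 100 = 40.0000%


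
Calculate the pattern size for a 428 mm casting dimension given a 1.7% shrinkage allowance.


Formula: L_pattern = L_casting * (1 + shrinkage_rate/100)
Shrinkage factor = 1 + 1.7/100 = 1.017
L_pattern = 428 mm * 1.017 = 435.2760 mm


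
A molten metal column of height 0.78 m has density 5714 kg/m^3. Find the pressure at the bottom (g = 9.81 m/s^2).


Formula: P = rho * g * h
rho * g = 5714 * 9.81 = 56054.34 N/m^3
P = 56054.34 * 0.78 = 43722.3852 Pa

43722.3852 Pa


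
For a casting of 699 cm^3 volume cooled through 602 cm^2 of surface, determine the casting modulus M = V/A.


Formula: Casting Modulus M = V / A
M = 699 cm^3 / 602 cm^2 = 1.1611 cm

1.1611 cm


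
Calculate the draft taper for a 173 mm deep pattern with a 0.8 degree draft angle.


Formula: taper = depth * tan(draft_angle)
tan(0.8 deg) = 0.0139635
taper = 173 mm * 0.0139635 = 2.4157 mm

Final answer: 2.4157 mm


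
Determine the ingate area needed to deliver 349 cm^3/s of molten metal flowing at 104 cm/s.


Formula: A_ingate = Q / v  (continuity equation)
A = 349 cm^3/s / 104 cm/s = 3.3558 cm^2

3.3558 cm^2


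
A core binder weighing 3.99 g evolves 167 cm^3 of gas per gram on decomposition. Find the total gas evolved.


Formula: V_gas = W_binder * gas_evolution_rate
V = 3.99 g * 167 cm^3/g = 666.3300 cm^3

Final answer: 666.3300 cm^3


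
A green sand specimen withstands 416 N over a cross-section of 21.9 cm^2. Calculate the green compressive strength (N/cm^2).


Formula: Compressive Strength = Force / Area
Strength = 416 N / 21.9 cm^2 = 18.9954 N/cm^2

Answer: 18.9954 N/cm^2


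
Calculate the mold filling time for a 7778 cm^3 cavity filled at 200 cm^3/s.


Formula: t_fill = V_mold / Q_flow
t = 7778 cm^3 / 200 cm^3/s = 38.8900 s

38.8900 s


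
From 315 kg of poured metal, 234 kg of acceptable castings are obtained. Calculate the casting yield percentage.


Formula: Casting Yield = (W_good / W_total) * 100
Yield = (234 kg / 315 kg) * 100 = 74.2857%

Final answer: 74.2857%


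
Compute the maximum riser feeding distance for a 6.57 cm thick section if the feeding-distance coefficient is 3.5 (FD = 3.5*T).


Formula: FD = 3.5 * T  (riser feeding-distance rule)
FD = 3.5 * 6.57 cm = 22.9950 cm

Answer: 22.9950 cm


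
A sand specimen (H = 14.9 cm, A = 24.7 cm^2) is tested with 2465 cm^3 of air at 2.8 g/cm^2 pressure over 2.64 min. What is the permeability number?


Formula: Permeability Number P = (V * H) / (p * A * t)
Numerator: V * H = 2465 * 14.9 = 36728.5
Denominator: p * A * t = 2.8 * 24.7 * 2.64 = 182.5824
P = 36728.5 / 182.5824 = 201.1612

Answer: 201.1612


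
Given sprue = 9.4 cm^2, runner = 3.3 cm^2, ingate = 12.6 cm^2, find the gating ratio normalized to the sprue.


Sprue:Runner:Ingate = 1 : 3.3/9.4 : 12.6/9.4 = 1:0.35:1.34

1:0.35:1.34


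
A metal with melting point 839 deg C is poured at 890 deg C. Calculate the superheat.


Formula: Superheat = T_pour - T_melt
Superheat = 890 - 839 = 51 deg C

Final answer: 51 deg C


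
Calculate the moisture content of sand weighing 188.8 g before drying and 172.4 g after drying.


Formula: MC = (W_wet - W_dry) / W_wet * 100
Water mass = 188.8 - 172.4 = 16.4 g
MC = 16.4 / 188.8 * 100 = 8.6864%

8.6864%


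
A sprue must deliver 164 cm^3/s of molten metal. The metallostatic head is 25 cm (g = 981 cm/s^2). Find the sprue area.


Formula: v = sqrt(2*g*h), A = Q/v
Velocity: v = sqrt(2 * 981 * 25) = sqrt(49050) = 221.4723 cm/s
Sprue area: A = Q / v = 164 / 221.4723 = 0.7405 cm^2

Final answer: 0.7405 cm^2


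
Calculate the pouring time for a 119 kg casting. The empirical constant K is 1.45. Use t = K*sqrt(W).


Formula: t = K * sqrt(W)
sqrt(W) = sqrt(119) = 10.90871
t = 1.45 * 10.90871 = 15.8176 s


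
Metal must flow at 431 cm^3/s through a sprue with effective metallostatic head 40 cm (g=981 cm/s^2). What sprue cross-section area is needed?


Formula: v = sqrt(2*g*h), A = Q/v
Velocity: v = sqrt(2 * 981 * 40) = sqrt(78480) = 280.1428 cm/s
Sprue area: A = Q / v = 431 / 280.1428 = 1.5385 cm^2

Answer: 1.5385 cm^2


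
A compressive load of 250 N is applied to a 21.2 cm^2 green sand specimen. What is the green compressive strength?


Formula: Compressive Strength = Force / Area
Strength = 250 N / 21.2 cm^2 = 11.7925 N/cm^2

Answer: 11.7925 N/cm^2


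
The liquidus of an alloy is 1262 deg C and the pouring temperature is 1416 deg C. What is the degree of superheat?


Formula: Superheat = T_pour - T_melt
Superheat = 1416 - 1262 = 154 deg C


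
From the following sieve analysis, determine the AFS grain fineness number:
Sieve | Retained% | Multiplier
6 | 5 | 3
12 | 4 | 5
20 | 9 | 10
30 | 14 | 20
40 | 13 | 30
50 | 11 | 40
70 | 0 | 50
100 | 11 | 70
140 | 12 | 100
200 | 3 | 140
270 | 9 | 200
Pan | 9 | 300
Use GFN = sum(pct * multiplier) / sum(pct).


Formula: GFN = sum(pct * multiplier) / sum(pct)
sum(pct * multiplier) = 8125
sum(pct) = 100
GFN = 8125 / 100 = 81.25

81.25


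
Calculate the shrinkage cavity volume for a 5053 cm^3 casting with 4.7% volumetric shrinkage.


Formula: V_shrink = V_casting * shrinkage_pct / 100
V_shrink = 5053 cm^3 * 4.7 / 100 = 237.4910 cm^3

Answer: 237.4910 cm^3


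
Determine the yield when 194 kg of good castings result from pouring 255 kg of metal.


Formula: Casting Yield = (W_good / W_total) * 100
Yield = (194 kg / 255 kg) * 100 = 76.0784%

Final answer: 76.0784%


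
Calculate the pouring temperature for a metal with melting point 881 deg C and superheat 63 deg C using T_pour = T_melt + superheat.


Formula: T_pour = T_melt + Superheat
T_pour = 881 + 63 = 944 deg C

Final answer: 944 deg C


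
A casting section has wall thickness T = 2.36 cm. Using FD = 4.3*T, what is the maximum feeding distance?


Formula: FD = 4.3 * T  (riser feeding-distance rule)
FD = 4.3 * 2.36 cm = 10.1480 cm

Final answer: 10.1480 cm


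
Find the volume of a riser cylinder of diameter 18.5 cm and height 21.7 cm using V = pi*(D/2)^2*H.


Formula: V = pi * (D/2)^2 * H  (cylinder volume)
Radius = D/2 = 18.5/2 = 9.25 cm
V = pi * 9.25^2 * 21.7 = 5833.0147 cm^3

Final answer: 5833.0147 cm^3


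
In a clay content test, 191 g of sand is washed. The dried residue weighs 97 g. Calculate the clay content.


Formula: Clay% = (W_total - W_washed) / W_total * 100
Clay mass = 191 - 97 = 94 g
Clay% = 94 / 191 * 100 = 49.2147%

Answer: 49.2147%


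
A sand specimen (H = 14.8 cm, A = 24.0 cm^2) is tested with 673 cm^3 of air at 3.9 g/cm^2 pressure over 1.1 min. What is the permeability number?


Formula: Permeability Number P = (V * H) / (p * A * t)
Numerator: V * H = 673 * 14.8 = 9960.4
Denominator: p * A * t = 3.9 * 24.0 * 1.1 = 102.96
P = 9960.4 / 102.96 = 96.7405

Answer: 96.7405


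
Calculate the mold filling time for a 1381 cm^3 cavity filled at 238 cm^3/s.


Formula: t_fill = V_mold / Q_flow
t = 1381 cm^3 / 238 cm^3/s = 5.8025 s

5.8025 s


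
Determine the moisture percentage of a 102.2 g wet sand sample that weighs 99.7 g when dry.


Formula: MC = (W_wet - W_dry) / W_wet * 100
Water mass = 102.2 - 99.7 = 2.5 g
MC = 2.5 / 102.2 * 100 = 2.4462%


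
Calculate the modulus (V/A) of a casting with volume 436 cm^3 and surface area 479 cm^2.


Formula: Casting Modulus M = V / A
M = 436 cm^3 / 479 cm^2 = 0.9102 cm

0.9102 cm


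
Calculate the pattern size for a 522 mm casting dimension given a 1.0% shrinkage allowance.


Formula: L_pattern = L_casting * (1 + shrinkage_rate/100)
Shrinkage factor = 1 + 1.0/100 = 1.01
L_pattern = 522 mm * 1.01 = 527.2200 mm

Answer: 527.2200 mm


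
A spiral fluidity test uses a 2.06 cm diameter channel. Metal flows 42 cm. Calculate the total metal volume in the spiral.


Formula: V = pi * (d/2)^2 * L  (cylinder volume)
Radius = 2.06/2 = 1.03 cm
V = pi * 1.03^2 * 42 = 139.9825 cm^3

Answer: 139.9825 cm^3


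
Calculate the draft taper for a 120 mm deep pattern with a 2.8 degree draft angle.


Formula: taper = depth * tan(draft_angle)
tan(2.8 deg) = 0.0489082
taper = 120 mm * 0.0489082 = 5.8690 mm

Answer: 5.8690 mm


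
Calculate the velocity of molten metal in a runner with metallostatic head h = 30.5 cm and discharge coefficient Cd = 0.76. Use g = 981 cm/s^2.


Formula: v = Cd * sqrt(2 * g * h)  (Torricelli with discharge coefficient)
2*g*h = 2 * 981 * 30.5 = 59841.0 cm^2/s^2
sqrt(59841.0) = 244.62420 cm/s
v = 0.76 * 244.62420 = 185.9144 cm/s

Answer: 185.9144 cm/s


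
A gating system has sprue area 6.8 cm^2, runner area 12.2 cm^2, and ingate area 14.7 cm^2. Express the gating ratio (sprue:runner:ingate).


Sprue:Runner:Ingate = 1 : 12.2/6.8 : 14.7/6.8 = 1:1.79:2.16

Answer: 1:1.79:2.16
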